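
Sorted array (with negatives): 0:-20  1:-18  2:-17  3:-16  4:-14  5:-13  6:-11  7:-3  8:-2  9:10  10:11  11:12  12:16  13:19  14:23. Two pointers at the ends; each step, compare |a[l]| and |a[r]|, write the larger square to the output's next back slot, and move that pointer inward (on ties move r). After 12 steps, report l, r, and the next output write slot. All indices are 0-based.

[0,14] |-20|<=|23| out[14]=529 → r--
[0,13] |-20|>|19| out[13]=400 → l++
[1,13] |-18|<=|19| out[12]=361 → r--
[1,12] |-18|>|16| out[11]=324 → l++
[2,12] |-17|>|16| out[10]=289 → l++
[3,12] |-16|<=|16| out[9]=256 → r--
[3,11] |-16|>|12| out[8]=256 → l++
[4,11] |-14|>|12| out[7]=196 → l++
[5,11] |-13|>|12| out[6]=169 → l++
[6,11] |-11|<=|12| out[5]=144 → r--
[6,10] |-11|<=|11| out[4]=121 → r--
[6,9] |-11|>|10| out[3]=121 → l++

l=7, r=9, next write slot=2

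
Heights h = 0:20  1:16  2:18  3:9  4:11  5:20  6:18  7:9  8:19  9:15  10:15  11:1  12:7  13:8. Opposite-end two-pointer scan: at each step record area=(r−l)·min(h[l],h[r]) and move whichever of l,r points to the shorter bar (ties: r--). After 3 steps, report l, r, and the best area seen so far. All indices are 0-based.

l=0 r=13: min(20,8)*13=104 best=104 *, r--
l=0 r=12: min(20,7)*12=84 best=104, r--
l=0 r=11: min(20,1)*11=11 best=104, r--

l=0, r=10, best area=104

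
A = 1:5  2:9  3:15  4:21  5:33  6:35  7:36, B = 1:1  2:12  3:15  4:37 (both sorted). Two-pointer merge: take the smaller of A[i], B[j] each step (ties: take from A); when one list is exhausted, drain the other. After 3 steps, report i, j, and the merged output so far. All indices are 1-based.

i=3, j=2, merged so far=[1, 5, 9]

[i=1,j=1] A[i]=5>B[j]=1 take 1 → j++
[i=1,j=2] A[i]=5<=B[j]=12 take 5 → i++
[i=2,j=2] A[i]=9<=B[j]=12 take 9 → i++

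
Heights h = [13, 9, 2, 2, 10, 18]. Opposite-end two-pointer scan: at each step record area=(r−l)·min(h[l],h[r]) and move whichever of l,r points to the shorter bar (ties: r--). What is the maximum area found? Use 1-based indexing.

max area = 65

[1,6] min(13,18)*5=65 best=65 * → l++
[2,6] min(9,18)*4=36 best=65 → l++
[3,6] min(2,18)*3=6 best=65 → l++
[4,6] min(2,18)*2=4 best=65 → l++
[5,6] min(10,18)*1=10 best=65 → l++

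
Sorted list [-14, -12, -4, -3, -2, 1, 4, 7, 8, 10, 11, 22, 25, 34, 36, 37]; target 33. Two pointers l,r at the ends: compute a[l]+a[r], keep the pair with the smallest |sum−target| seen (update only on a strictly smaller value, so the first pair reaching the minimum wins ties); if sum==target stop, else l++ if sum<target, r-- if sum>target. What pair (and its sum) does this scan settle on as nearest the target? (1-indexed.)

[1,16] -14+37=23 d=10 * → l++
[2,16] -12+37=25 d=8 * → l++
[3,16] -4+37=33 d=0 * → stop

pair (-4, 37) with sum 33 (|Δ|=0)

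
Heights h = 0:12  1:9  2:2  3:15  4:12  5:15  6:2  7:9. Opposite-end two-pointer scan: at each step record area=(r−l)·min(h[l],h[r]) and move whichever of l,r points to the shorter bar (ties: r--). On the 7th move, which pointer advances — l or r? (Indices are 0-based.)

[0,7] min(12,9)*7=63 best=63 * → r--
[0,6] min(12,2)*6=12 best=63 → r--
[0,5] min(12,15)*5=60 best=63 → l++
[1,5] min(9,15)*4=36 best=63 → l++
[2,5] min(2,15)*3=6 best=63 → l++
[3,5] min(15,15)*2=30 best=63 → r--
[3,4] min(15,12)*1=12 best=63 → r--

r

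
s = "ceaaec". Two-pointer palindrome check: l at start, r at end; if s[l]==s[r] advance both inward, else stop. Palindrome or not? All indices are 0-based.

palindrome

l=0 r=5: 'c'=='c', l++,r--
l=1 r=4: 'e'=='e', l++,r--
l=2 r=3: 'a'=='a', l++,r--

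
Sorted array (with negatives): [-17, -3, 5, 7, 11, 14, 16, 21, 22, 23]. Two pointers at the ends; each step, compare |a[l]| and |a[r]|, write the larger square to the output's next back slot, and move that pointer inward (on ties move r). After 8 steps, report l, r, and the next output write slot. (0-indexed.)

[0,9] |-17|<=|23| out[9]=529 → r--
[0,8] |-17|<=|22| out[8]=484 → r--
[0,7] |-17|<=|21| out[7]=441 → r--
[0,6] |-17|>|16| out[6]=289 → l++
[1,6] |-3|<=|16| out[5]=256 → r--
[1,5] |-3|<=|14| out[4]=196 → r--
[1,4] |-3|<=|11| out[3]=121 → r--
[1,3] |-3|<=|7| out[2]=49 → r--

l=1, r=2, next write slot=1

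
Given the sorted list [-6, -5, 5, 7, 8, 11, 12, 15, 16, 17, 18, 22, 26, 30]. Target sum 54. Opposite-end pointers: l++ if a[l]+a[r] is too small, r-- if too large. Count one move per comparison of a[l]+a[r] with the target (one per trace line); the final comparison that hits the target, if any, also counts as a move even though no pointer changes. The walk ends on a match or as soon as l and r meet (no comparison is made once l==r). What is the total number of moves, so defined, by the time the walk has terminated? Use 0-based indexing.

l=0 r=13: -6+30=24 <54, l++
l=1 r=13: -5+30=25 <54, l++
l=2 r=13: 5+30=35 <54, l++
l=3 r=13: 7+30=37 <54, l++
l=4 r=13: 8+30=38 <54, l++
l=5 r=13: 11+30=41 <54, l++
l=6 r=13: 12+30=42 <54, l++
l=7 r=13: 15+30=45 <54, l++
l=8 r=13: 16+30=46 <54, l++
l=9 r=13: 17+30=47 <54, l++
l=10 r=13: 18+30=48 <54, l++
l=11 r=13: 22+30=52 <54, l++
l=12 r=13: 26+30=56 >54, r--

13 moves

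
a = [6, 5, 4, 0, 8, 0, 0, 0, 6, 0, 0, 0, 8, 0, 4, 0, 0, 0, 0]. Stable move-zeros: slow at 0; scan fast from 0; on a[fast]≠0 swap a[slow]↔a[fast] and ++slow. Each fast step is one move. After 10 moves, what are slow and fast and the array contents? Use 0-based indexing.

slow=5, fast=10, a=[6, 5, 4, 8, 6, 0, 0, 0, 0, 0, 0, 0, 8, 0, 4, 0, 0, 0, 0]

(s=0,f=0) a[fast]=6≠0 swap→a[0]=6 → slow++,fast++
(s=1,f=1) a[fast]=5≠0 swap→a[1]=5 → slow++,fast++
(s=2,f=2) a[fast]=4≠0 swap→a[2]=4 → slow++,fast++
(s=3,f=3) a[fast]=0 → fast++
(s=3,f=4) a[fast]=8≠0 swap→a[3]=8 → slow++,fast++
(s=4,f=5) a[fast]=0 → fast++
(s=4,f=6) a[fast]=0 → fast++
(s=4,f=7) a[fast]=0 → fast++
(s=4,f=8) a[fast]=6≠0 swap→a[4]=6 → slow++,fast++
(s=5,f=9) a[fast]=0 → fast++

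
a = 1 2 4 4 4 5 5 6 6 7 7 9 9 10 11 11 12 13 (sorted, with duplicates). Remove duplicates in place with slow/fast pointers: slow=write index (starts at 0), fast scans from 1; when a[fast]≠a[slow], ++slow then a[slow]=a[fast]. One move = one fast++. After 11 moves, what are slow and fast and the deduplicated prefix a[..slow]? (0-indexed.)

slow=0 fast=1: a[fast]=2≠a[slow]=1 write a[1]=2, slow++,fast++
slow=1 fast=2: a[fast]=4≠a[slow]=2 write a[2]=4, slow++,fast++
slow=2 fast=3: a[fast]=4=a[slow] dup, fast++
slow=2 fast=4: a[fast]=4=a[slow] dup, fast++
slow=2 fast=5: a[fast]=5≠a[slow]=4 write a[3]=5, slow++,fast++
slow=3 fast=6: a[fast]=5=a[slow] dup, fast++
slow=3 fast=7: a[fast]=6≠a[slow]=5 write a[4]=6, slow++,fast++
slow=4 fast=8: a[fast]=6=a[slow] dup, fast++
slow=4 fast=9: a[fast]=7≠a[slow]=6 write a[5]=7, slow++,fast++
slow=5 fast=10: a[fast]=7=a[slow] dup, fast++
slow=5 fast=11: a[fast]=9≠a[slow]=7 write a[6]=9, slow++,fast++

slow=6, fast=12, prefix=[1, 2, 4, 5, 6, 7, 9]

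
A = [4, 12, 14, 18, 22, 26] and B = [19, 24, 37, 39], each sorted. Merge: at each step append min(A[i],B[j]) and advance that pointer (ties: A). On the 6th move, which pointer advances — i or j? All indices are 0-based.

[i=0,j=0] A[i]=4<=B[j]=19 take 4 → i++
[i=1,j=0] A[i]=12<=B[j]=19 take 12 → i++
[i=2,j=0] A[i]=14<=B[j]=19 take 14 → i++
[i=3,j=0] A[i]=18<=B[j]=19 take 18 → i++
[i=4,j=0] A[i]=22>B[j]=19 take 19 → j++
[i=4,j=1] A[i]=22<=B[j]=24 take 22 → i++

i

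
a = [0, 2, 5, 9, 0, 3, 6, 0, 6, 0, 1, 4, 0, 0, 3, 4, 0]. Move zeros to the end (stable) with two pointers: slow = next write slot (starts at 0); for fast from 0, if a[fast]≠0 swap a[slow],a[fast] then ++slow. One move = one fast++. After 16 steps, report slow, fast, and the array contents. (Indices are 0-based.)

slow=10, fast=16, a=[2, 5, 9, 3, 6, 6, 1, 4, 3, 4, 0, 0, 0, 0, 0, 0, 0]

(s=0,f=0) a[fast]=0 → fast++
(s=0,f=1) a[fast]=2≠0 swap→a[0]=2 → slow++,fast++
(s=1,f=2) a[fast]=5≠0 swap→a[1]=5 → slow++,fast++
(s=2,f=3) a[fast]=9≠0 swap→a[2]=9 → slow++,fast++
(s=3,f=4) a[fast]=0 → fast++
(s=3,f=5) a[fast]=3≠0 swap→a[3]=3 → slow++,fast++
(s=4,f=6) a[fast]=6≠0 swap→a[4]=6 → slow++,fast++
(s=5,f=7) a[fast]=0 → fast++
(s=5,f=8) a[fast]=6≠0 swap→a[5]=6 → slow++,fast++
(s=6,f=9) a[fast]=0 → fast++
(s=6,f=10) a[fast]=1≠0 swap→a[6]=1 → slow++,fast++
(s=7,f=11) a[fast]=4≠0 swap→a[7]=4 → slow++,fast++
(s=8,f=12) a[fast]=0 → fast++
(s=8,f=13) a[fast]=0 → fast++
(s=8,f=14) a[fast]=3≠0 swap→a[8]=3 → slow++,fast++
(s=9,f=15) a[fast]=4≠0 swap→a[9]=4 → slow++,fast++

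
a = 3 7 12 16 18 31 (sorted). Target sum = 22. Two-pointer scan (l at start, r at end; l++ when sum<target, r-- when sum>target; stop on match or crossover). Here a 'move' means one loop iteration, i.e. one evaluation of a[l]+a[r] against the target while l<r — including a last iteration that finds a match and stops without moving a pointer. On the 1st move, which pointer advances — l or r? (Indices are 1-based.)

r

[1,6] 3+31=34 >22 → r--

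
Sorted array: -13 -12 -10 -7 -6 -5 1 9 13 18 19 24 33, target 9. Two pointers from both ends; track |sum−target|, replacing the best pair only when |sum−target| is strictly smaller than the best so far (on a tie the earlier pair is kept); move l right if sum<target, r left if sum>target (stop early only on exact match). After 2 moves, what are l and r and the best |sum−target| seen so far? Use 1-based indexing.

l=1, r=11, best |Δ|=2

[1,13] -13+33=20 d=11 * → r--
[1,12] -13+24=11 d=2 * → r--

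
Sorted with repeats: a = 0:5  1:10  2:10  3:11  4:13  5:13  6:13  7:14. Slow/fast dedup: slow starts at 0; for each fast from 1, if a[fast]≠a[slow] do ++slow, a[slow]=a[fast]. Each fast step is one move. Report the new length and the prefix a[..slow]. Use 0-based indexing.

length 5; prefix = [5, 10, 11, 13, 14]

(s=0,f=1) a[fast]=10≠a[slow]=5 write a[1]=10 → slow++,fast++
(s=1,f=2) a[fast]=10=a[slow] dup → fast++
(s=1,f=3) a[fast]=11≠a[slow]=10 write a[2]=11 → slow++,fast++
(s=2,f=4) a[fast]=13≠a[slow]=11 write a[3]=13 → slow++,fast++
(s=3,f=5) a[fast]=13=a[slow] dup → fast++
(s=3,f=6) a[fast]=13=a[slow] dup → fast++
(s=3,f=7) a[fast]=14≠a[slow]=13 write a[4]=14 → slow++,fast++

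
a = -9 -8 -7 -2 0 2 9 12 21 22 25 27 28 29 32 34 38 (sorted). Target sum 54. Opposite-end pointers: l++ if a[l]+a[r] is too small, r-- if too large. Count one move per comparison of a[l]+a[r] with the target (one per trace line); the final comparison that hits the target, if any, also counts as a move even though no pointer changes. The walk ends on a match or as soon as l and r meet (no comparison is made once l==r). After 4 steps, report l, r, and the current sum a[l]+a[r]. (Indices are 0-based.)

l=4, r=16, sum=38

l=0 r=16: -9+38=29 <54, l++
l=1 r=16: -8+38=30 <54, l++
l=2 r=16: -7+38=31 <54, l++
l=3 r=16: -2+38=36 <54, l++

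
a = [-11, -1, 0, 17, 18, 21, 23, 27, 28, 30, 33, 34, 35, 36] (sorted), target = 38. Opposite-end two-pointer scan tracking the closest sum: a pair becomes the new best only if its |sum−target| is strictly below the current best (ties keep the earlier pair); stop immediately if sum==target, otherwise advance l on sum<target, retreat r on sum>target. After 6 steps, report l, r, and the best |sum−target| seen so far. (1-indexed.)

l=4, r=11, best |Δ|=2

[1,14] -11+36=25 d=13 * → l++
[2,14] -1+36=35 d=3 * → l++
[3,14] 0+36=36 d=2 * → l++
[4,14] 17+36=53 d=15 → r--
[4,13] 17+35=52 d=14 → r--
[4,12] 17+34=51 d=13 → r--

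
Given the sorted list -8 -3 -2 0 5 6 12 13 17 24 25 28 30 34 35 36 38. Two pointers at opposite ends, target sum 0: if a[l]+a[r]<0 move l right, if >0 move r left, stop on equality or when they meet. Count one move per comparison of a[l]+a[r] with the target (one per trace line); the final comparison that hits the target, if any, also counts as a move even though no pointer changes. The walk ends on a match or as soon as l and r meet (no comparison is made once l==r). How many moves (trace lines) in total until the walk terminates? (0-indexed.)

l=0 r=16: -8+38=30 >0, r--
l=0 r=15: -8+36=28 >0, r--
l=0 r=14: -8+35=27 >0, r--
l=0 r=13: -8+34=26 >0, r--
l=0 r=12: -8+30=22 >0, r--
l=0 r=11: -8+28=20 >0, r--
l=0 r=10: -8+25=17 >0, r--
l=0 r=9: -8+24=16 >0, r--
l=0 r=8: -8+17=9 >0, r--
l=0 r=7: -8+13=5 >0, r--
l=0 r=6: -8+12=4 >0, r--
l=0 r=5: -8+6=-2 <0, l++
l=1 r=5: -3+6=3 >0, r--
l=1 r=4: -3+5=2 >0, r--
l=1 r=3: -3+0=-3 <0, l++
l=2 r=3: -2+0=-2 <0, l++

16 moves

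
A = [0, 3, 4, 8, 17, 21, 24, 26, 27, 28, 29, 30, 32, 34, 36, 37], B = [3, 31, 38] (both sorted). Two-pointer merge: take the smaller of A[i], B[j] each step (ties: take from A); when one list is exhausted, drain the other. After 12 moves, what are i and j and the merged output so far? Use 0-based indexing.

i=11, j=1, merged so far=[0, 3, 3, 4, 8, 17, 21, 24, 26, 27, 28, 29]

[i=0,j=0] A[i]=0<=B[j]=3 take 0 → i++
[i=1,j=0] A[i]=3<=B[j]=3 take 3 → i++
[i=2,j=0] A[i]=4>B[j]=3 take 3 → j++
[i=2,j=1] A[i]=4<=B[j]=31 take 4 → i++
[i=3,j=1] A[i]=8<=B[j]=31 take 8 → i++
[i=4,j=1] A[i]=17<=B[j]=31 take 17 → i++
[i=5,j=1] A[i]=21<=B[j]=31 take 21 → i++
[i=6,j=1] A[i]=24<=B[j]=31 take 24 → i++
[i=7,j=1] A[i]=26<=B[j]=31 take 26 → i++
[i=8,j=1] A[i]=27<=B[j]=31 take 27 → i++
[i=9,j=1] A[i]=28<=B[j]=31 take 28 → i++
[i=10,j=1] A[i]=29<=B[j]=31 take 29 → i++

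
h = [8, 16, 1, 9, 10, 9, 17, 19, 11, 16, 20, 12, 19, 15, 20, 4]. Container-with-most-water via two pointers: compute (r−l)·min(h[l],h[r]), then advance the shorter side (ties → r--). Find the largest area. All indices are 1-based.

[1,16] min(8,4)*15=60 best=60 * → r--
[1,15] min(8,20)*14=112 best=112 * → l++
[2,15] min(16,20)*13=208 best=208 * → l++
[3,15] min(1,20)*12=12 best=208 → l++
[4,15] min(9,20)*11=99 best=208 → l++
[5,15] min(10,20)*10=100 best=208 → l++
[6,15] min(9,20)*9=81 best=208 → l++
[7,15] min(17,20)*8=136 best=208 → l++
[8,15] min(19,20)*7=133 best=208 → l++
[9,15] min(11,20)*6=66 best=208 → l++
[10,15] min(16,20)*5=80 best=208 → l++
[11,15] min(20,20)*4=80 best=208 → r--
[11,14] min(20,15)*3=45 best=208 → r--
[11,13] min(20,19)*2=38 best=208 → r--
[11,12] min(20,12)*1=12 best=208 → r--

max area = 208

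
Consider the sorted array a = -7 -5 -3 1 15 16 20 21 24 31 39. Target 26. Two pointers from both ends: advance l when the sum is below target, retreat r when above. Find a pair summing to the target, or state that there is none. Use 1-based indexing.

(-5, 31)

[1,11] -7+39=32 >26 → r--
[1,10] -7+31=24 <26 → l++
[2,10] -5+31=26 → found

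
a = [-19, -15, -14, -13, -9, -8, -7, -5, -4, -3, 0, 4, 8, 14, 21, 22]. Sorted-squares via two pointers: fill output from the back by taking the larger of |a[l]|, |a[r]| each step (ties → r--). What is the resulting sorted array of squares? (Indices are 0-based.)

[0, 9, 16, 16, 25, 49, 64, 64, 81, 169, 196, 196, 225, 361, 441, 484]

l=0 r=15: |-19|<=|22| out[15]=484, r--
l=0 r=14: |-19|<=|21| out[14]=441, r--
l=0 r=13: |-19|>|14| out[13]=361, l++
l=1 r=13: |-15|>|14| out[12]=225, l++
l=2 r=13: |-14|<=|14| out[11]=196, r--
l=2 r=12: |-14|>|8| out[10]=196, l++
l=3 r=12: |-13|>|8| out[9]=169, l++
l=4 r=12: |-9|>|8| out[8]=81, l++
l=5 r=12: |-8|<=|8| out[7]=64, r--
l=5 r=11: |-8|>|4| out[6]=64, l++
l=6 r=11: |-7|>|4| out[5]=49, l++
l=7 r=11: |-5|>|4| out[4]=25, l++
l=8 r=11: |-4|<=|4| out[3]=16, r--
l=8 r=10: |-4|>|0| out[2]=16, l++
l=9 r=10: |-3|>|0| out[1]=9, l++
l=10 r=10: |0|<=|0| out[0]=0, r--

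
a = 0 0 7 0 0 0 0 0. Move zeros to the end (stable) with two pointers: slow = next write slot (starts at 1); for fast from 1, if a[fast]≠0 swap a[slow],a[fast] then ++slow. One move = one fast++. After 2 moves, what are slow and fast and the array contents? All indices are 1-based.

slow=1, fast=3, a=[0, 0, 7, 0, 0, 0, 0, 0]

(s=1,f=1) a[fast]=0 → fast++
(s=1,f=2) a[fast]=0 → fast++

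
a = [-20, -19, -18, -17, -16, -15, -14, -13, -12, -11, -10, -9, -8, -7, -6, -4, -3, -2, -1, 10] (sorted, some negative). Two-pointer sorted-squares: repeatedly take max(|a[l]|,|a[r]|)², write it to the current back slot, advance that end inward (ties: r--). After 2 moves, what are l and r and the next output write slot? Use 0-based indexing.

l=2, r=19, next write slot=17

[0,19] |-20|>|10| out[19]=400 → l++
[1,19] |-19|>|10| out[18]=361 → l++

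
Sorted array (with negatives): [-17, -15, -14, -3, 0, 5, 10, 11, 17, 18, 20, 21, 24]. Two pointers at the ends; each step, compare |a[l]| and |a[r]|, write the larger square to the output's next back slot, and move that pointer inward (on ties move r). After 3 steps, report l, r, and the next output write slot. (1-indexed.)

l=1, r=10, next write slot=10

l=1 r=13: |-17|<=|24| out[13]=576, r--
l=1 r=12: |-17|<=|21| out[12]=441, r--
l=1 r=11: |-17|<=|20| out[11]=400, r--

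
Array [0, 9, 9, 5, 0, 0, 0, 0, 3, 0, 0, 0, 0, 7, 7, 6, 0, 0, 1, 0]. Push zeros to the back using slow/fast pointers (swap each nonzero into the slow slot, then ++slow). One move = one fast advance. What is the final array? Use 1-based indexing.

[9, 9, 5, 3, 7, 7, 6, 1, 0, 0, 0, 0, 0, 0, 0, 0, 0, 0, 0, 0]

slow=1 fast=1: a[fast]=0, fast++
slow=1 fast=2: a[fast]=9≠0 swap→a[1]=9, slow++,fast++
slow=2 fast=3: a[fast]=9≠0 swap→a[2]=9, slow++,fast++
slow=3 fast=4: a[fast]=5≠0 swap→a[3]=5, slow++,fast++
slow=4 fast=5: a[fast]=0, fast++
slow=4 fast=6: a[fast]=0, fast++
slow=4 fast=7: a[fast]=0, fast++
slow=4 fast=8: a[fast]=0, fast++
slow=4 fast=9: a[fast]=3≠0 swap→a[4]=3, slow++,fast++
slow=5 fast=10: a[fast]=0, fast++
slow=5 fast=11: a[fast]=0, fast++
slow=5 fast=12: a[fast]=0, fast++
slow=5 fast=13: a[fast]=0, fast++
slow=5 fast=14: a[fast]=7≠0 swap→a[5]=7, slow++,fast++
slow=6 fast=15: a[fast]=7≠0 swap→a[6]=7, slow++,fast++
slow=7 fast=16: a[fast]=6≠0 swap→a[7]=6, slow++,fast++
slow=8 fast=17: a[fast]=0, fast++
slow=8 fast=18: a[fast]=0, fast++
slow=8 fast=19: a[fast]=1≠0 swap→a[8]=1, slow++,fast++
slow=9 fast=20: a[fast]=0, fast++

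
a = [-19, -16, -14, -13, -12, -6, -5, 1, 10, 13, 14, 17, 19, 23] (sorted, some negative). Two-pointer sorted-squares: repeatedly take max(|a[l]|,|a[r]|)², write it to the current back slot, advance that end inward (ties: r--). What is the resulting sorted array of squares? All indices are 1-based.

[1,14] |-19|<=|23| out[14]=529 → r--
[1,13] |-19|<=|19| out[13]=361 → r--
[1,12] |-19|>|17| out[12]=361 → l++
[2,12] |-16|<=|17| out[11]=289 → r--
[2,11] |-16|>|14| out[10]=256 → l++
[3,11] |-14|<=|14| out[9]=196 → r--
[3,10] |-14|>|13| out[8]=196 → l++
[4,10] |-13|<=|13| out[7]=169 → r--
[4,9] |-13|>|10| out[6]=169 → l++
[5,9] |-12|>|10| out[5]=144 → l++
[6,9] |-6|<=|10| out[4]=100 → r--
[6,8] |-6|>|1| out[3]=36 → l++
[7,8] |-5|>|1| out[2]=25 → l++
[8,8] |1|<=|1| out[1]=1 → r--

[1, 25, 36, 100, 144, 169, 169, 196, 196, 256, 289, 361, 361, 529]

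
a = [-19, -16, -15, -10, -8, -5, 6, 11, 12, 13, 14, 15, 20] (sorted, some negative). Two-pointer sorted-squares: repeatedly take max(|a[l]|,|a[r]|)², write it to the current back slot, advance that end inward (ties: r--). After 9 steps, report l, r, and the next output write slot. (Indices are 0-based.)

l=0 r=12: |-19|<=|20| out[12]=400, r--
l=0 r=11: |-19|>|15| out[11]=361, l++
l=1 r=11: |-16|>|15| out[10]=256, l++
l=2 r=11: |-15|<=|15| out[9]=225, r--
l=2 r=10: |-15|>|14| out[8]=225, l++
l=3 r=10: |-10|<=|14| out[7]=196, r--
l=3 r=9: |-10|<=|13| out[6]=169, r--
l=3 r=8: |-10|<=|12| out[5]=144, r--
l=3 r=7: |-10|<=|11| out[4]=121, r--

l=3, r=6, next write slot=3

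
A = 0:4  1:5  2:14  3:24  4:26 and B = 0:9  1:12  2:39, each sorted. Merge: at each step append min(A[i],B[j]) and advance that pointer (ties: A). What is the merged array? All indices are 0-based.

[4, 5, 9, 12, 14, 24, 26, 39]

i=0 j=0: A[i]=4<=B[j]=9 take 4, i++
i=1 j=0: A[i]=5<=B[j]=9 take 5, i++
i=2 j=0: A[i]=14>B[j]=9 take 9, j++
i=2 j=1: A[i]=14>B[j]=12 take 12, j++
i=2 j=2: A[i]=14<=B[j]=39 take 14, i++
i=3 j=2: A[i]=24<=B[j]=39 take 24, i++
i=4 j=2: A[i]=26<=B[j]=39 take 26, i++
i=5 j=2: A done, take B[j]=39, j++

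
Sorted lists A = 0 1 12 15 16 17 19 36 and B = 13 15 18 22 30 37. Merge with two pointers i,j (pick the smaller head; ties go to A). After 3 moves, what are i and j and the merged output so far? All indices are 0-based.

i=3, j=0, merged so far=[0, 1, 12]

i=0 j=0: A[i]=0<=B[j]=13 take 0, i++
i=1 j=0: A[i]=1<=B[j]=13 take 1, i++
i=2 j=0: A[i]=12<=B[j]=13 take 12, i++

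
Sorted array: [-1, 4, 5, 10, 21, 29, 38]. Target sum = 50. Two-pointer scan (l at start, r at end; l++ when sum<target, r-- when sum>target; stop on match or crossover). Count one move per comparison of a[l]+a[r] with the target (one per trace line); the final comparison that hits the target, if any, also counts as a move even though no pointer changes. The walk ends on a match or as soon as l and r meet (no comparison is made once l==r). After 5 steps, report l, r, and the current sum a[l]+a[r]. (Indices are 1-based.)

l=5, r=6, sum=50

l=1 r=7: -1+38=37 <50, l++
l=2 r=7: 4+38=42 <50, l++
l=3 r=7: 5+38=43 <50, l++
l=4 r=7: 10+38=48 <50, l++
l=5 r=7: 21+38=59 >50, r--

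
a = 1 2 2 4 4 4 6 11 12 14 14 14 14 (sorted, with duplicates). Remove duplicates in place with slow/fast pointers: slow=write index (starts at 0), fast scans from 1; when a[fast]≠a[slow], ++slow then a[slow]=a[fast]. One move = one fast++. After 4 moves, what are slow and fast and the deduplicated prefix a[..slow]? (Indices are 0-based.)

slow=2, fast=5, prefix=[1, 2, 4]

(s=0,f=1) a[fast]=2≠a[slow]=1 write a[1]=2 → slow++,fast++
(s=1,f=2) a[fast]=2=a[slow] dup → fast++
(s=1,f=3) a[fast]=4≠a[slow]=2 write a[2]=4 → slow++,fast++
(s=2,f=4) a[fast]=4=a[slow] dup → fast++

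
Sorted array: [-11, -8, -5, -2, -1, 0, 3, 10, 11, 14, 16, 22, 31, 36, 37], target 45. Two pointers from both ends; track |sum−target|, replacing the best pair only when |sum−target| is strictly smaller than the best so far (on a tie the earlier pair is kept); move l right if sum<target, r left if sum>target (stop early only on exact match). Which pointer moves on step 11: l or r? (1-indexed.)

l

[1,15] -11+37=26 d=19 * → l++
[2,15] -8+37=29 d=16 * → l++
[3,15] -5+37=32 d=13 * → l++
[4,15] -2+37=35 d=10 * → l++
[5,15] -1+37=36 d=9 * → l++
[6,15] 0+37=37 d=8 * → l++
[7,15] 3+37=40 d=5 * → l++
[8,15] 10+37=47 d=2 * → r--
[8,14] 10+36=46 d=1 * → r--
[8,13] 10+31=41 d=4 → l++
[9,13] 11+31=42 d=3 → l++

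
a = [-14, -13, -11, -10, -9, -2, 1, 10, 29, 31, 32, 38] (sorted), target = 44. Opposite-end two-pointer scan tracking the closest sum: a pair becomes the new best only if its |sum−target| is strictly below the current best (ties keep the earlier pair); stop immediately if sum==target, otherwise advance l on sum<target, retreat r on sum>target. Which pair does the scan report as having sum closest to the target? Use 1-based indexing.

[1,12] -14+38=24 d=20 * → l++
[2,12] -13+38=25 d=19 * → l++
[3,12] -11+38=27 d=17 * → l++
[4,12] -10+38=28 d=16 * → l++
[5,12] -9+38=29 d=15 * → l++
[6,12] -2+38=36 d=8 * → l++
[7,12] 1+38=39 d=5 * → l++
[8,12] 10+38=48 d=4 * → r--
[8,11] 10+32=42 d=2 * → l++
[9,11] 29+32=61 d=17 → r--
[9,10] 29+31=60 d=16 → r--

pair (10, 32) with sum 42 (|Δ|=2)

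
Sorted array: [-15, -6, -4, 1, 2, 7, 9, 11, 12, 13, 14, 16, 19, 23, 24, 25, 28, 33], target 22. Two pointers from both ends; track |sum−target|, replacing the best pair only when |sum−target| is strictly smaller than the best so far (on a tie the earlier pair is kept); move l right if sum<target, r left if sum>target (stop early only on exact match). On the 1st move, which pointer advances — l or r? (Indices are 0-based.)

[0,17] -15+33=18 d=4 * → l++

l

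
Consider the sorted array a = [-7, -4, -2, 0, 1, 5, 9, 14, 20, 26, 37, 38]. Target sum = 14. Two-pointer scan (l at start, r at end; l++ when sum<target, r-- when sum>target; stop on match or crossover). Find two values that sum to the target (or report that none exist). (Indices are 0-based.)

(0, 14)

[0,11] -7+38=31 >14 → r--
[0,10] -7+37=30 >14 → r--
[0,9] -7+26=19 >14 → r--
[0,8] -7+20=13 <14 → l++
[1,8] -4+20=16 >14 → r--
[1,7] -4+14=10 <14 → l++
[2,7] -2+14=12 <14 → l++
[3,7] 0+14=14 → found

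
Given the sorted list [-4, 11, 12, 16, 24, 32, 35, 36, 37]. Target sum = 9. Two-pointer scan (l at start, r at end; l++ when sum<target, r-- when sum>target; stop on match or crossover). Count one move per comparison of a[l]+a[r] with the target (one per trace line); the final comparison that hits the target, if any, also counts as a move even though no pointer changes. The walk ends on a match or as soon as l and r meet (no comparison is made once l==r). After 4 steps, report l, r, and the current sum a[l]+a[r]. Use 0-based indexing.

l=0 r=8: -4+37=33 >9, r--
l=0 r=7: -4+36=32 >9, r--
l=0 r=6: -4+35=31 >9, r--
l=0 r=5: -4+32=28 >9, r--

l=0, r=4, sum=20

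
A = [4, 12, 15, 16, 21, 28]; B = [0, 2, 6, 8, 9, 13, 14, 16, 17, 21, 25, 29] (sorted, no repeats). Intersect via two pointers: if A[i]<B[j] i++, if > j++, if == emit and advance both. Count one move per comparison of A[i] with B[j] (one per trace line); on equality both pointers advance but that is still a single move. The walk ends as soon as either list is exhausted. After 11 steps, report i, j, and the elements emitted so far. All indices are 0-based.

[i=0,j=0] 4>0 → j++
[i=0,j=1] 4>2 → j++
[i=0,j=2] 4<6 → i++
[i=1,j=2] 12>6 → j++
[i=1,j=3] 12>8 → j++
[i=1,j=4] 12>9 → j++
[i=1,j=5] 12<13 → i++
[i=2,j=5] 15>13 → j++
[i=2,j=6] 15>14 → j++
[i=2,j=7] 15<16 → i++
[i=3,j=7] 16==16 emit → i++,j++

i=4, j=8, emitted=[16]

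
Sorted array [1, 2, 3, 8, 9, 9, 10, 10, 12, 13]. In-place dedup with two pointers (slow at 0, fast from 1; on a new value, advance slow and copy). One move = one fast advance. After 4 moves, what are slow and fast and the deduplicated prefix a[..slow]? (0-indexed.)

slow=0 fast=1: a[fast]=2≠a[slow]=1 write a[1]=2, slow++,fast++
slow=1 fast=2: a[fast]=3≠a[slow]=2 write a[2]=3, slow++,fast++
slow=2 fast=3: a[fast]=8≠a[slow]=3 write a[3]=8, slow++,fast++
slow=3 fast=4: a[fast]=9≠a[slow]=8 write a[4]=9, slow++,fast++

slow=4, fast=5, prefix=[1, 2, 3, 8, 9]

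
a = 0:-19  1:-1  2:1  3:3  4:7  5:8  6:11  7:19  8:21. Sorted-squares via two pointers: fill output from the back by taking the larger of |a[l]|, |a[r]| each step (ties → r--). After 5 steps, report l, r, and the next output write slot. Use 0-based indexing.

l=0 r=8: |-19|<=|21| out[8]=441, r--
l=0 r=7: |-19|<=|19| out[7]=361, r--
l=0 r=6: |-19|>|11| out[6]=361, l++
l=1 r=6: |-1|<=|11| out[5]=121, r--
l=1 r=5: |-1|<=|8| out[4]=64, r--

l=1, r=4, next write slot=3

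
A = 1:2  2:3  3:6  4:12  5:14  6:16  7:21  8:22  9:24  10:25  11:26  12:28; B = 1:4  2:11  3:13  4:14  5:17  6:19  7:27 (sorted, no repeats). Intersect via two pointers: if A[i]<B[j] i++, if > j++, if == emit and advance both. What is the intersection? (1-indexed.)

intersection = [14]

i=1 j=1: 2<4, i++
i=2 j=1: 3<4, i++
i=3 j=1: 6>4, j++
i=3 j=2: 6<11, i++
i=4 j=2: 12>11, j++
i=4 j=3: 12<13, i++
i=5 j=3: 14>13, j++
i=5 j=4: 14==14 emit, i++,j++
i=6 j=5: 16<17, i++
i=7 j=5: 21>17, j++
i=7 j=6: 21>19, j++
i=7 j=7: 21<27, i++
i=8 j=7: 22<27, i++
i=9 j=7: 24<27, i++
i=10 j=7: 25<27, i++
i=11 j=7: 26<27, i++
i=12 j=7: 28>27, j++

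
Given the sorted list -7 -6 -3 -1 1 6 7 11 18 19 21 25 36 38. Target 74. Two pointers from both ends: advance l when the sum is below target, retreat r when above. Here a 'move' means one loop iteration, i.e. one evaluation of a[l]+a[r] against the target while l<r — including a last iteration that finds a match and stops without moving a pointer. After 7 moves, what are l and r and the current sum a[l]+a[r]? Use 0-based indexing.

l=7, r=13, sum=49

[0,13] -7+38=31 <74 → l++
[1,13] -6+38=32 <74 → l++
[2,13] -3+38=35 <74 → l++
[3,13] -1+38=37 <74 → l++
[4,13] 1+38=39 <74 → l++
[5,13] 6+38=44 <74 → l++
[6,13] 7+38=45 <74 → l++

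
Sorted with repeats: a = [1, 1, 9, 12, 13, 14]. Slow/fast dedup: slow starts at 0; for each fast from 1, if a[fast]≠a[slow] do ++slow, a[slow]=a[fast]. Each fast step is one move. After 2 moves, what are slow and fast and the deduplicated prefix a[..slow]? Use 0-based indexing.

slow=0 fast=1: a[fast]=1=a[slow] dup, fast++
slow=0 fast=2: a[fast]=9≠a[slow]=1 write a[1]=9, slow++,fast++

slow=1, fast=3, prefix=[1, 9]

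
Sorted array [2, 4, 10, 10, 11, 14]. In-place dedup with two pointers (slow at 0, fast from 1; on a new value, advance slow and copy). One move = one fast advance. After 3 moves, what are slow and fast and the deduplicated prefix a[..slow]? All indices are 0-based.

slow=0 fast=1: a[fast]=4≠a[slow]=2 write a[1]=4, slow++,fast++
slow=1 fast=2: a[fast]=10≠a[slow]=4 write a[2]=10, slow++,fast++
slow=2 fast=3: a[fast]=10=a[slow] dup, fast++

slow=2, fast=4, prefix=[2, 4, 10]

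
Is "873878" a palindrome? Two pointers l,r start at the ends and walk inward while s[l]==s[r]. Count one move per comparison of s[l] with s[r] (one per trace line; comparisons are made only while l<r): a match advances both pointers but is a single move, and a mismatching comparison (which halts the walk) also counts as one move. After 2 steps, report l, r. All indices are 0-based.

[0,5] '8'=='8' → l++,r--
[1,4] '7'=='7' → l++,r--

l=2, r=3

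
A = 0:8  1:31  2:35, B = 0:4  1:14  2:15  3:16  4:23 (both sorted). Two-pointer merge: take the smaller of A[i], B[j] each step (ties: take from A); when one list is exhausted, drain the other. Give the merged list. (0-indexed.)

i=0 j=0: A[i]=8>B[j]=4 take 4, j++
i=0 j=1: A[i]=8<=B[j]=14 take 8, i++
i=1 j=1: A[i]=31>B[j]=14 take 14, j++
i=1 j=2: A[i]=31>B[j]=15 take 15, j++
i=1 j=3: A[i]=31>B[j]=16 take 16, j++
i=1 j=4: A[i]=31>B[j]=23 take 23, j++
i=1 j=5: B done, take A[i]=31, i++
i=2 j=5: B done, take A[i]=35, i++

[4, 8, 14, 15, 16, 23, 31, 35]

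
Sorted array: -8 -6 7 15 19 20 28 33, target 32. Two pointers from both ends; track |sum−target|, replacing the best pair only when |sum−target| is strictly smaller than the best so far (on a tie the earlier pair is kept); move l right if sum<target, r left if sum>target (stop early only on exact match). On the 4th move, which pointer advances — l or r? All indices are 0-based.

[0,7] -8+33=25 d=7 * → l++
[1,7] -6+33=27 d=5 * → l++
[2,7] 7+33=40 d=8 → r--
[2,6] 7+28=35 d=3 * → r--

r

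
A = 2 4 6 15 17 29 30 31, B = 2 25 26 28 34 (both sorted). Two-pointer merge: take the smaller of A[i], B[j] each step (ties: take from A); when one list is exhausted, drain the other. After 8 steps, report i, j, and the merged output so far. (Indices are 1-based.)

i=6, j=4, merged so far=[2, 2, 4, 6, 15, 17, 25, 26]

i=1 j=1: A[i]=2<=B[j]=2 take 2, i++
i=2 j=1: A[i]=4>B[j]=2 take 2, j++
i=2 j=2: A[i]=4<=B[j]=25 take 4, i++
i=3 j=2: A[i]=6<=B[j]=25 take 6, i++
i=4 j=2: A[i]=15<=B[j]=25 take 15, i++
i=5 j=2: A[i]=17<=B[j]=25 take 17, i++
i=6 j=2: A[i]=29>B[j]=25 take 25, j++
i=6 j=3: A[i]=29>B[j]=26 take 26, j++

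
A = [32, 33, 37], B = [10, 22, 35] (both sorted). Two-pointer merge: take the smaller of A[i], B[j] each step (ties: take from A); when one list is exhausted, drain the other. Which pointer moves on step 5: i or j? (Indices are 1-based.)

i=1 j=1: A[i]=32>B[j]=10 take 10, j++
i=1 j=2: A[i]=32>B[j]=22 take 22, j++
i=1 j=3: A[i]=32<=B[j]=35 take 32, i++
i=2 j=3: A[i]=33<=B[j]=35 take 33, i++
i=3 j=3: A[i]=37>B[j]=35 take 35, j++

j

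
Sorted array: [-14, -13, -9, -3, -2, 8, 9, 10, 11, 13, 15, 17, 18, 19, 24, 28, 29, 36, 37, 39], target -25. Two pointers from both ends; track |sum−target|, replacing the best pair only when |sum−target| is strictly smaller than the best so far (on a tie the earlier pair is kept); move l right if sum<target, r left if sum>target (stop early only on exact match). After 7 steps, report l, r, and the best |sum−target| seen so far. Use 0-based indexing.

l=0, r=12, best |Δ|=30

[0,19] -14+39=25 d=50 * → r--
[0,18] -14+37=23 d=48 * → r--
[0,17] -14+36=22 d=47 * → r--
[0,16] -14+29=15 d=40 * → r--
[0,15] -14+28=14 d=39 * → r--
[0,14] -14+24=10 d=35 * → r--
[0,13] -14+19=5 d=30 * → r--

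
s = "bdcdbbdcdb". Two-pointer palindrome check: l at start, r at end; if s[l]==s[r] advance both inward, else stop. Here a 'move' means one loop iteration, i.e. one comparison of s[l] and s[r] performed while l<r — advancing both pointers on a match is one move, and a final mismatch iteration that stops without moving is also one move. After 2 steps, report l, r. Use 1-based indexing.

l=3, r=8

l=1 r=10: 'b'=='b', l++,r--
l=2 r=9: 'd'=='d', l++,r--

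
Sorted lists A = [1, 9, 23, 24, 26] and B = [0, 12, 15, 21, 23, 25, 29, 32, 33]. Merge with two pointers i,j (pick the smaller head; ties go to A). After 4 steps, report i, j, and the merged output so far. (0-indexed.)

i=2, j=2, merged so far=[0, 1, 9, 12]

i=0 j=0: A[i]=1>B[j]=0 take 0, j++
i=0 j=1: A[i]=1<=B[j]=12 take 1, i++
i=1 j=1: A[i]=9<=B[j]=12 take 9, i++
i=2 j=1: A[i]=23>B[j]=12 take 12, j++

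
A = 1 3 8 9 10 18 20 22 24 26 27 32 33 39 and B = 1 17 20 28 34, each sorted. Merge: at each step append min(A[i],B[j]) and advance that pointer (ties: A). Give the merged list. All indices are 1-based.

[i=1,j=1] A[i]=1<=B[j]=1 take 1 → i++
[i=2,j=1] A[i]=3>B[j]=1 take 1 → j++
[i=2,j=2] A[i]=3<=B[j]=17 take 3 → i++
[i=3,j=2] A[i]=8<=B[j]=17 take 8 → i++
[i=4,j=2] A[i]=9<=B[j]=17 take 9 → i++
[i=5,j=2] A[i]=10<=B[j]=17 take 10 → i++
[i=6,j=2] A[i]=18>B[j]=17 take 17 → j++
[i=6,j=3] A[i]=18<=B[j]=20 take 18 → i++
[i=7,j=3] A[i]=20<=B[j]=20 take 20 → i++
[i=8,j=3] A[i]=22>B[j]=20 take 20 → j++
[i=8,j=4] A[i]=22<=B[j]=28 take 22 → i++
[i=9,j=4] A[i]=24<=B[j]=28 take 24 → i++
[i=10,j=4] A[i]=26<=B[j]=28 take 26 → i++
[i=11,j=4] A[i]=27<=B[j]=28 take 27 → i++
[i=12,j=4] A[i]=32>B[j]=28 take 28 → j++
[i=12,j=5] A[i]=32<=B[j]=34 take 32 → i++
[i=13,j=5] A[i]=33<=B[j]=34 take 33 → i++
[i=14,j=5] A[i]=39>B[j]=34 take 34 → j++
[i=14,j=6] B done, take A[i]=39 → i++

[1, 1, 3, 8, 9, 10, 17, 18, 20, 20, 22, 24, 26, 27, 28, 32, 33, 34, 39]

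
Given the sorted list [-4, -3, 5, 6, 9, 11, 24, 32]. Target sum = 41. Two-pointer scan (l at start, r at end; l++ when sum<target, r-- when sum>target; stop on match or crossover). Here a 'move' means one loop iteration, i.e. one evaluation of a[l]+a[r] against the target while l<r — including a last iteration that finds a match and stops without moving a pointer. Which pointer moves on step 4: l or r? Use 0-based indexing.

l=0 r=7: -4+32=28 <41, l++
l=1 r=7: -3+32=29 <41, l++
l=2 r=7: 5+32=37 <41, l++
l=3 r=7: 6+32=38 <41, l++

l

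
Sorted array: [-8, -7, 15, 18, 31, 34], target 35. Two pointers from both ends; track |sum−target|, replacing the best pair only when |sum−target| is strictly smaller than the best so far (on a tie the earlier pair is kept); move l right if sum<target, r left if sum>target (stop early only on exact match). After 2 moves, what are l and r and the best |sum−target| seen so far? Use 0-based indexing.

l=2, r=5, best |Δ|=8

l=0 r=5: -8+34=26 d=9 *, l++
l=1 r=5: -7+34=27 d=8 *, l++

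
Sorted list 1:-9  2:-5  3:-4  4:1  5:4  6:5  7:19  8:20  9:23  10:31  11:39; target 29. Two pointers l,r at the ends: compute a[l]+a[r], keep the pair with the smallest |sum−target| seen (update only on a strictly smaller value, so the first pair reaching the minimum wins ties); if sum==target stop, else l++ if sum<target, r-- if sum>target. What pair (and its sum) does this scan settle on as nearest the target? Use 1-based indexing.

l=1 r=11: -9+39=30 d=1 *, r--
l=1 r=10: -9+31=22 d=7, l++
l=2 r=10: -5+31=26 d=3, l++
l=3 r=10: -4+31=27 d=2, l++
l=4 r=10: 1+31=32 d=3, r--
l=4 r=9: 1+23=24 d=5, l++
l=5 r=9: 4+23=27 d=2, l++
l=6 r=9: 5+23=28 d=1, l++
l=7 r=9: 19+23=42 d=13, r--
l=7 r=8: 19+20=39 d=10, r--

pair (-9, 39) with sum 30 (|Δ|=1)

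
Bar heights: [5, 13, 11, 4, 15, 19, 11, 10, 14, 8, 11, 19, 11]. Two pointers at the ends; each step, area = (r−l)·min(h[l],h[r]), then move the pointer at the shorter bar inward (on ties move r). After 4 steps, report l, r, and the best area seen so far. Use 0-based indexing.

l=3, r=11, best area=130

l=0 r=12: min(5,11)*12=60 best=60 *, l++
l=1 r=12: min(13,11)*11=121 best=121 *, r--
l=1 r=11: min(13,19)*10=130 best=130 *, l++
l=2 r=11: min(11,19)*9=99 best=130, l++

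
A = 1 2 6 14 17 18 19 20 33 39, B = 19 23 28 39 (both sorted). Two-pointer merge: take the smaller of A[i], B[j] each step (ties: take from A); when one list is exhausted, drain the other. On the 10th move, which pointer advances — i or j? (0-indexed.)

[i=0,j=0] A[i]=1<=B[j]=19 take 1 → i++
[i=1,j=0] A[i]=2<=B[j]=19 take 2 → i++
[i=2,j=0] A[i]=6<=B[j]=19 take 6 → i++
[i=3,j=0] A[i]=14<=B[j]=19 take 14 → i++
[i=4,j=0] A[i]=17<=B[j]=19 take 17 → i++
[i=5,j=0] A[i]=18<=B[j]=19 take 18 → i++
[i=6,j=0] A[i]=19<=B[j]=19 take 19 → i++
[i=7,j=0] A[i]=20>B[j]=19 take 19 → j++
[i=7,j=1] A[i]=20<=B[j]=23 take 20 → i++
[i=8,j=1] A[i]=33>B[j]=23 take 23 → j++

j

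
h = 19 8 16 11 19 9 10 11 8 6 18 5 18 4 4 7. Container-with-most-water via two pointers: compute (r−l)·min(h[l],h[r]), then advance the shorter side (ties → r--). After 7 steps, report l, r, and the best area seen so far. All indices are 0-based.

l=0, r=8, best area=216

[0,15] min(19,7)*15=105 best=105 * → r--
[0,14] min(19,4)*14=56 best=105 → r--
[0,13] min(19,4)*13=52 best=105 → r--
[0,12] min(19,18)*12=216 best=216 * → r--
[0,11] min(19,5)*11=55 best=216 → r--
[0,10] min(19,18)*10=180 best=216 → r--
[0,9] min(19,6)*9=54 best=216 → r--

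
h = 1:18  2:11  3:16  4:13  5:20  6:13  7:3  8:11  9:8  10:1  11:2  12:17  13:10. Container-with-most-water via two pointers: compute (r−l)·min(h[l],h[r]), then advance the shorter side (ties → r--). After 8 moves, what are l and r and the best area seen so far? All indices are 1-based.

l=1 r=13: min(18,10)*12=120 best=120 *, r--
l=1 r=12: min(18,17)*11=187 best=187 *, r--
l=1 r=11: min(18,2)*10=20 best=187, r--
l=1 r=10: min(18,1)*9=9 best=187, r--
l=1 r=9: min(18,8)*8=64 best=187, r--
l=1 r=8: min(18,11)*7=77 best=187, r--
l=1 r=7: min(18,3)*6=18 best=187, r--
l=1 r=6: min(18,13)*5=65 best=187, r--

l=1, r=5, best area=187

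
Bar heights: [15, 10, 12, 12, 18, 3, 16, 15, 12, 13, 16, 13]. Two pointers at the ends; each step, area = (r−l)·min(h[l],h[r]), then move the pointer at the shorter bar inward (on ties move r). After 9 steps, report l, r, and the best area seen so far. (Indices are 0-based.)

l=4, r=6, best area=150

l=0 r=11: min(15,13)*11=143 best=143 *, r--
l=0 r=10: min(15,16)*10=150 best=150 *, l++
l=1 r=10: min(10,16)*9=90 best=150, l++
l=2 r=10: min(12,16)*8=96 best=150, l++
l=3 r=10: min(12,16)*7=84 best=150, l++
l=4 r=10: min(18,16)*6=96 best=150, r--
l=4 r=9: min(18,13)*5=65 best=150, r--
l=4 r=8: min(18,12)*4=48 best=150, r--
l=4 r=7: min(18,15)*3=45 best=150, r--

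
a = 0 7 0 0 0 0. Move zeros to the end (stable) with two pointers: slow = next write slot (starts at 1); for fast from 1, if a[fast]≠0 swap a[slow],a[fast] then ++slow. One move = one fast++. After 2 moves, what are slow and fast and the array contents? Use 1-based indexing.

(s=1,f=1) a[fast]=0 → fast++
(s=1,f=2) a[fast]=7≠0 swap→a[1]=7 → slow++,fast++

slow=2, fast=3, a=[7, 0, 0, 0, 0, 0]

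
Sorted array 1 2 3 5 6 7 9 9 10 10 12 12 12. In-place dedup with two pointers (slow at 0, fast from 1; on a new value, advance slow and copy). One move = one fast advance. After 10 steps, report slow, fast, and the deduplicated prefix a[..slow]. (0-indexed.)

slow=8, fast=11, prefix=[1, 2, 3, 5, 6, 7, 9, 10, 12]

slow=0 fast=1: a[fast]=2≠a[slow]=1 write a[1]=2, slow++,fast++
slow=1 fast=2: a[fast]=3≠a[slow]=2 write a[2]=3, slow++,fast++
slow=2 fast=3: a[fast]=5≠a[slow]=3 write a[3]=5, slow++,fast++
slow=3 fast=4: a[fast]=6≠a[slow]=5 write a[4]=6, slow++,fast++
slow=4 fast=5: a[fast]=7≠a[slow]=6 write a[5]=7, slow++,fast++
slow=5 fast=6: a[fast]=9≠a[slow]=7 write a[6]=9, slow++,fast++
slow=6 fast=7: a[fast]=9=a[slow] dup, fast++
slow=6 fast=8: a[fast]=10≠a[slow]=9 write a[7]=10, slow++,fast++
slow=7 fast=9: a[fast]=10=a[slow] dup, fast++
slow=7 fast=10: a[fast]=12≠a[slow]=10 write a[8]=12, slow++,fast++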